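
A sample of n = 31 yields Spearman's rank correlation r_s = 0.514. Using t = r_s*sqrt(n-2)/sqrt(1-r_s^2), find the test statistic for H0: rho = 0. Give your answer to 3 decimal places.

3.227

t = r_s·√(n−2) / √(1−r_s²) with r_s = 0.514, n = 31
  = 0.514·√29 / √(1 − 0.264196)
  = 0.514·5.385165 / 0.857790
  = 2.767975 / 0.857790 = 3.227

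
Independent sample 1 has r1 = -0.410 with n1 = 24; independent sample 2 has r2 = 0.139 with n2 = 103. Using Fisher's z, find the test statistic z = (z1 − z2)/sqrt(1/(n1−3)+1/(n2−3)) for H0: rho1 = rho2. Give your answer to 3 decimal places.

-2.398

Fisher z-transforms: z1 = atanh(-0.410) = -0.435611, z2 = atanh(0.139) = 0.139906; difference d = -0.575517
Var(d) = 1/21 + 1/100 = 0.0476190 + 0.0100000 = 0.0576190
z = d/√Var(d) = -0.575517 / √0.0576190 = -0.575517 / 0.240040 = -2.398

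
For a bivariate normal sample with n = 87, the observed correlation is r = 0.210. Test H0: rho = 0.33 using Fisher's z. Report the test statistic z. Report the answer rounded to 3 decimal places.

Fisher z: atanh(0.210) = 0.213171, atanh(0.33) = 0.342828
z = (z_r − z_0)·√(n−3) = (0.213171 − 0.342828)·√84 = -0.129657 · 9.165151 = -1.188

-1.188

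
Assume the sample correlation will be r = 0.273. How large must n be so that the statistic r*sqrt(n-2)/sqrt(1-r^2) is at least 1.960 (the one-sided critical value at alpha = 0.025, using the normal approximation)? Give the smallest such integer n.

r√(n−2)/√(1−r²) ≥ 1.960  ⇔  n−2 ≥ (1.960)²·(1−r²)/r²
(1−r²)/r² = (1−0.074529)/0.074529 = 12.4176
n ≥ 2 + 3.8416·12.4176 = 2 + 47.7035 = 49.7035
⌈49.7035⌉ = 50

50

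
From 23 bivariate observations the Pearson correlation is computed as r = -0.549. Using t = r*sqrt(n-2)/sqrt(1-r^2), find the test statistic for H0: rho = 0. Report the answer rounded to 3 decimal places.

t = r·√(n−2) / √(1−r²) with r = -0.549, n = 23
  = -0.549·√21 / √(1 − 0.301401)
  = -0.549·4.582576 / 0.835822
  = -2.515834 / 0.835822 = -3.010

-3.010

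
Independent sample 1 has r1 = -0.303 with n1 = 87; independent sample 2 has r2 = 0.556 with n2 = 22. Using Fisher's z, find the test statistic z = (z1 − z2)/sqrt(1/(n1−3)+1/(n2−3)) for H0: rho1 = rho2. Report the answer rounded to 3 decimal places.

Fisher z-transforms: z1 = atanh(-0.303) = -0.312820, z2 = atanh(0.556) = 0.627025; difference d = -0.939845
Var(d) = 1/84 + 1/19 = 0.0119048 + 0.0526316 = 0.0645364
z = d/√Var(d) = -0.939845 / √0.0645364 = -0.939845 / 0.254040 = -3.700

-3.700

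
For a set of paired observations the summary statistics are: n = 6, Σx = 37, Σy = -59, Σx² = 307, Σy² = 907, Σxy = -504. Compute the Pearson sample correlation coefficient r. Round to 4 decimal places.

S_xy = nΣxy − ΣxΣy = 6·(-504) − 37·(-59) = -3024 − (-2183) = -841
S_xx = nΣx² − (Σx)² = 6·307 − 37² = 1842 − 1369 = 473
S_yy = nΣy² − (Σy)² = 6·907 − (-59)² = 5442 − 3481 = 1961
r = S_xy / √(S_xx·S_yy) = -841 / √(473·1961) = -841 / √927553 = -841 / 963.0955 = -0.8732

-0.8732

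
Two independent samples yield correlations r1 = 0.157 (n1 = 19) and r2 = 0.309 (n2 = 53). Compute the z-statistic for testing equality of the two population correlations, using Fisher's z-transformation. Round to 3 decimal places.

-0.561

Fisher z-transforms: z1 = atanh(0.157) = 0.158309, z2 = atanh(0.309) = 0.319439; difference d = -0.161130
Var(d) = 1/16 + 1/50 = 0.0625000 + 0.0200000 = 0.0825000
z = d/√Var(d) = -0.161130 / √0.0825000 = -0.161130 / 0.287228 = -0.561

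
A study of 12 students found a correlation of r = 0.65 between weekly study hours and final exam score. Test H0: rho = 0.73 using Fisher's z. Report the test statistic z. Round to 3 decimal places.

z_r = atanh(0.65) = 0.775299,  z_0 = atanh(0.73) = 0.928727
SE = 1/√(n−3) = 1/√9 = 0.333333
z = (z_r − z_0)/SE = (0.775299 − 0.928727) / 0.333333 = -0.153428 / 0.333333 = -0.460

-0.460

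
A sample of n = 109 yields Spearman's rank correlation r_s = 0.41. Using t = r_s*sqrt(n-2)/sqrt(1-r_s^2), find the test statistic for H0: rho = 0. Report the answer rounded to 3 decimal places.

1 − r_s² = 1 − 0.1681 = 0.8319;  √(1−r_s²) = 0.912086
√(n−2) = √107 = 10.344080
t = r_s·√(n−2)/√(1−r_s²) = 0.41 · 10.344080 / 0.912086 = 4.650

4.650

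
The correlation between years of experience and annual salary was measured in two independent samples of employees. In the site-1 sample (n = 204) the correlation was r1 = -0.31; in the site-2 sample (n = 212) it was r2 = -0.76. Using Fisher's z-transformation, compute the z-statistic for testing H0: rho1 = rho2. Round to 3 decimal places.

6.839

Fisher z-transforms: z1 = atanh(-0.31) = -0.320545, z2 = atanh(-0.76) = -0.996215; difference d = 0.675670
Var(d) = 1/201 + 1/209 = 0.0049751 + 0.0047847 = 0.0097598
z = d/√Var(d) = 0.675670 / √0.0097598 = 0.675670 / 0.098792 = 6.839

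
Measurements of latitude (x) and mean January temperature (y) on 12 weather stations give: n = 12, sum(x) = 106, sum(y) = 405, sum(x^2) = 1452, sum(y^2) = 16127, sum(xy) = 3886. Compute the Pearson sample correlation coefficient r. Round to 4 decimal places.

Numerator: nΣxy − (Σx)(Σy) = 12·3886 − (106)(405) = 3702
Denominator: √[(nΣx²−(Σx)²)(nΣy²−(Σy)²)]
  nΣx²−(Σx)² = 12·1452 − 11236 = 6188;  nΣy²−(Σy)² = 12·16127 − 164025 = 29499
  √(6188·29499) = √182539812 = 13510.7295
r = 3702 / 13510.7295 = 0.2740

0.2740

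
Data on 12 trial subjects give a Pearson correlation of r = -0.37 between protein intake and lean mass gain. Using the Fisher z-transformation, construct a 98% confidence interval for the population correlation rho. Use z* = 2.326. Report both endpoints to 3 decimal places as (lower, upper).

z_r = atanh(-0.37) = -0.388423;  SE = 1/√(n−3) = 1/√9 = 0.333333
z-limits: -0.388423 ± 2.326·0.333333 = -0.388423 ± 0.775333 = [-1.163756, 0.386910]
ρ-limits: (tanh -1.163756, tanh 0.386910) = (-0.822, 0.369)

(-0.822, 0.369)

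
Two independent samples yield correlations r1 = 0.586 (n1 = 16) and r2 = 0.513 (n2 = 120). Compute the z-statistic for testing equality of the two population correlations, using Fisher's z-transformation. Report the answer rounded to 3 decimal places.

Fisher z-transforms: z1 = atanh(0.586) = 0.671552, z2 = atanh(0.513) = 0.566793; difference d = 0.104759
Var(d) = 1/13 + 1/117 = 0.0769231 + 0.0085470 = 0.0854701
z = d/√Var(d) = 0.104759 / √0.0854701 = 0.104759 / 0.292353 = 0.358

0.358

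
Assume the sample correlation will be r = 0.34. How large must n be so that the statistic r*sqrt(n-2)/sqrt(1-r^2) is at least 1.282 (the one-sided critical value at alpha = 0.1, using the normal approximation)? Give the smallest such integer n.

15

r√(n−2)/√(1−r²) ≥ 1.282  ⇔  n−2 ≥ (1.282)²·(1−r²)/r²
(1−r²)/r² = (1−0.1156)/0.1156 = 7.6505
n ≥ 2 + 1.643524·7.6505 = 2 + 12.5738 = 14.5738
⌈14.5738⌉ = 15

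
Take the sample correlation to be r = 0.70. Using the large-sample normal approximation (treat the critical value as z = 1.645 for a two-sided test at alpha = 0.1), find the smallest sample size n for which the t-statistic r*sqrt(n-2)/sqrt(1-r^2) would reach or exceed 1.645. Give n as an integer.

5

r√(n−2)/√(1−r²) ≥ 1.645  ⇔  n−2 ≥ (1.645)²·(1−r²)/r²
(1−r²)/r² = (1−0.4900)/0.4900 = 1.0408
n ≥ 2 + 2.706025·1.0408 = 2 + 2.8164 = 4.8164
⌈4.8164⌉ = 5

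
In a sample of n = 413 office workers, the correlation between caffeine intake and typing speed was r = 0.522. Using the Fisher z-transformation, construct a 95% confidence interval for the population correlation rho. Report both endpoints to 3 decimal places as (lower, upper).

(0.448, 0.589)

z_r = atanh(0.522) = 0.579085;  SE = 1/√(n−3) = 1/√410 = 0.049386
z-limits: 0.579085 ± 1.960·0.049386 = 0.579085 ± 0.096797 = [0.482288, 0.675882]
ρ-limits: (tanh 0.482288, tanh 0.675882) = (0.448, 0.589)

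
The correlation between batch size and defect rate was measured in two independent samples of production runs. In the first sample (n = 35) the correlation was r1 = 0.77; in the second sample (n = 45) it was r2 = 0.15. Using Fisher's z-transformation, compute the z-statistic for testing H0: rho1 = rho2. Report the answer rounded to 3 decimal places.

3.704

Fisher z-transforms: z1 = atanh(0.77) = 1.020328, z2 = atanh(0.15) = 0.151140; difference d = 0.869188
Var(d) = 1/32 + 1/42 = 0.0312500 + 0.0238095 = 0.0550595
z = d/√Var(d) = 0.869188 / √0.0550595 = 0.869188 / 0.234648 = 3.704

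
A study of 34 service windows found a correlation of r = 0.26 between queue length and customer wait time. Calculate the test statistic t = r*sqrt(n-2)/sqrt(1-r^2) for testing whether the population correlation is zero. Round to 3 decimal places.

1.523

1 − r² = 1 − 0.0676 = 0.9324;  √(1−r²) = 0.965609
√(n−2) = √32 = 5.656854
t = r·√(n−2)/√(1−r²) = 0.26 · 5.656854 / 0.965609 = 1.523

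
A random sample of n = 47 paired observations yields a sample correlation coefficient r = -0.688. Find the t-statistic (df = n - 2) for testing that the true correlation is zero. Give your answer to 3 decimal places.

t = r·√(n−2) / √(1−r²) with r = -0.688, n = 47
  = -0.688·√45 / √(1 − 0.473344)
  = -0.688·6.708204 / 0.725711
  = -4.615244 / 0.725711 = -6.360

-6.360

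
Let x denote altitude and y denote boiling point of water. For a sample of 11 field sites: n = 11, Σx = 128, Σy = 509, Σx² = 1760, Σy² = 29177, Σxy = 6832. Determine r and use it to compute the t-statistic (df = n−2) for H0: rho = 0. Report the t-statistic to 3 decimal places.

Numerator: nΣxy − (Σx)(Σy) = 11·6832 − (128)(509) = 10000
Denominator: √[(nΣx²−(Σx)²)(nΣy²−(Σy)²)]
  nΣx²−(Σx)² = 11·1760 − 16384 = 2976;  nΣy²−(Σy)² = 11·29177 − 259081 = 61866
  √(2976·61866) = √184113216 = 13568.8325
r = 10000 / 13568.8325 = 0.7370
t = r·√(n−2)/√(1−r²) = 0.7370·√9 / √(1−0.543169) = 2.211000 / 0.675893 = 3.271

3.271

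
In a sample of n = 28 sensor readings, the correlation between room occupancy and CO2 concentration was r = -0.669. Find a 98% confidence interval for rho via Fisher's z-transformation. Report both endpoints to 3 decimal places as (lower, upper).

(-0.855, -0.331)

Fisher z: z_r = atanh(r) = ½·ln((1+(-0.669))/(1−(-0.669))) = -0.808931
SE(z) = 1/√(n−3) = 1/√25 = 0.200000
98% ⇒ z* = 2.326; margin = 2.326·0.200000 = 0.465200
CI on z-scale: (-1.274131, -0.343731)
Back-transform: tanh(-1.274131) = -0.854913, tanh(-0.343731) = -0.330804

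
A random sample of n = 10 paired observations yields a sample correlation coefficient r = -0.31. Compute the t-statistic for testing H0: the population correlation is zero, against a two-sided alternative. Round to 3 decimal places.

-0.922

t = r·√(n−2) / √(1−r²) with r = -0.31, n = 10
  = -0.31·√8 / √(1 − 0.0961)
  = -0.31·2.828427 / 0.950737
  = -0.876812 / 0.950737 = -0.922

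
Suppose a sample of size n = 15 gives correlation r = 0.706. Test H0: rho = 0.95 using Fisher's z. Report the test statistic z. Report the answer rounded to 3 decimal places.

-3.300

z_r = atanh(0.706) = 0.879163,  z_0 = atanh(0.95) = 1.831781
SE = 1/√(n−3) = 1/√12 = 0.288675
z = (z_r − z_0)/SE = (0.879163 − 1.831781) / 0.288675 = -0.952618 / 0.288675 = -3.300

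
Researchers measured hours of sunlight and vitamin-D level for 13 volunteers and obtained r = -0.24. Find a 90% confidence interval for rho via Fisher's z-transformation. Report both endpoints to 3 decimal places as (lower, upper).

(-0.644, 0.269)

Fisher z: z_r = atanh(r) = ½·ln((1+(-0.24))/(1−(-0.24))) = -0.244774
SE(z) = 1/√(n−3) = 1/√10 = 0.316228
90% ⇒ z* = 1.645; margin = 1.645·0.316228 = 0.520195
CI on z-scale: (-0.764969, 0.275421)
Back-transform: tanh(-0.764969) = -0.643994, tanh(0.275421) = 0.268662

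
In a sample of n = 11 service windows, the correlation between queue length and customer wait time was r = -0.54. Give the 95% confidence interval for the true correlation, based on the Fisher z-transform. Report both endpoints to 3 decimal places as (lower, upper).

(-0.861, 0.089)

z_r = atanh(-0.54) = -0.604156;  SE = 1/√(n−3) = 1/√8 = 0.353553
z-limits: -0.604156 ± 1.960·0.353553 = -0.604156 ± 0.692964 = [-1.297120, 0.088808]
ρ-limits: (tanh -1.297120, tanh 0.088808) = (-0.861, 0.089)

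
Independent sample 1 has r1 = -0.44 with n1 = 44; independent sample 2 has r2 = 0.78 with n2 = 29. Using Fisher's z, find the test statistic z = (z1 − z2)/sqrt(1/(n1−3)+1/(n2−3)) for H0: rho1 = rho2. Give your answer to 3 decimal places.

Fisher z-transforms: z1 = atanh(-0.44) = -0.472231, z2 = atanh(0.78) = 1.045371; difference d = -1.517602
Var(d) = 1/41 + 1/26 = 0.0243902 + 0.0384615 = 0.0628517
z = d/√Var(d) = -1.517602 / √0.0628517 = -1.517602 / 0.250702 = -6.053

-6.053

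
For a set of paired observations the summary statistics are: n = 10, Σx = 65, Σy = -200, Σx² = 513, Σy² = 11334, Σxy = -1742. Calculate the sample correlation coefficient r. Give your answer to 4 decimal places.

Numerator: nΣxy − (Σx)(Σy) = 10·(-1742) − (65)(-200) = -4420
Denominator: √[(nΣx²−(Σx)²)(nΣy²−(Σy)²)]
  nΣx²−(Σx)² = 10·513 − 4225 = 905;  nΣy²−(Σy)² = 10·11334 − 40000 = 73340
  √(905·73340) = √66372700 = 8146.9442
r = -4420 / 8146.9442 = -0.5425

-0.5425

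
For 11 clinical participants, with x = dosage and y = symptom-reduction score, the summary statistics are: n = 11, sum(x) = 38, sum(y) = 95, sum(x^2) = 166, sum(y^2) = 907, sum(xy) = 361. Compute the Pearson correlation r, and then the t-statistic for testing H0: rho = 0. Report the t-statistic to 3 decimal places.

2.242

Numerator: nΣxy − (Σx)(Σy) = 11·361 − (38)(95) = 361
Denominator: √[(nΣx²−(Σx)²)(nΣy²−(Σy)²)]
  nΣx²−(Σx)² = 11·166 − 1444 = 382;  nΣy²−(Σy)² = 11·907 − 9025 = 952
  √(382·952) = √363664 = 603.0456
r = 361 / 603.0456 = 0.5986
t = r·√(n−2)/√(1−r²) = 0.5986·√9 / √(1−0.358322) = 1.795800 / 0.801048 = 2.242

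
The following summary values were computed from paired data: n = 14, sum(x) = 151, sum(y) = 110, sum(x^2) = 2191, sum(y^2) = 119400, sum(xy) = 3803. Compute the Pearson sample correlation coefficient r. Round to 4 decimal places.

Numerator: nΣxy − (Σx)(Σy) = 14·3803 − (151)(110) = 36632
Denominator: √[(nΣx²−(Σx)²)(nΣy²−(Σy)²)]
  nΣx²−(Σx)² = 14·2191 − 22801 = 7873;  nΣy²−(Σy)² = 14·119400 − 12100 = 1659500
  √(7873·1659500) = √13065243500 = 114303.2961
r = 36632 / 114303.2961 = 0.3205

0.3205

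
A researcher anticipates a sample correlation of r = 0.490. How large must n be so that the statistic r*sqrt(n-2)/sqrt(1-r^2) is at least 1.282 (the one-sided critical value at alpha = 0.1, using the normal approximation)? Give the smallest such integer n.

8

Need r·√(n−2)/√(1−r²) ≥ 1.282
√(n−2) ≥ 1.282·√(1−0.240100) / 0.490 = 1.282·0.871722 / 0.490 = 2.2807
n−2 ≥ 5.2016  ⇒  n ≥ 7.2016
Smallest integer n = 8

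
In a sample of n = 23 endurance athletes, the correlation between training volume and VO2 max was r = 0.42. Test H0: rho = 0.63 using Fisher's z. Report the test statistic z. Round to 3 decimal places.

z_r = atanh(0.42) = 0.447692,  z_0 = atanh(0.63) = 0.741416
SE = 1/√(n−3) = 1/√20 = 0.223607
z = (z_r − z_0)/SE = (0.447692 − 0.741416) / 0.223607 = -0.293724 / 0.223607 = -1.314

-1.314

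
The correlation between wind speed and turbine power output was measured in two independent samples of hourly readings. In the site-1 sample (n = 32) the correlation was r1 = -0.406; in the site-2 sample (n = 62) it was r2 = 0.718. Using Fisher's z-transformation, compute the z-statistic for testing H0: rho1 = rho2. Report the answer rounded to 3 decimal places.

Fisher z-transforms: z1 = atanh(-0.406) = -0.430812, z2 = atanh(0.718) = 0.903505; difference d = -1.334317
Var(d) = 1/29 + 1/59 = 0.0344828 + 0.0169492 = 0.0514320
z = d/√Var(d) = -1.334317 / √0.0514320 = -1.334317 / 0.226786 = -5.884

-5.884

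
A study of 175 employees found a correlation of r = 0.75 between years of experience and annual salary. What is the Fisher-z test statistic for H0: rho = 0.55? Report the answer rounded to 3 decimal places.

z_r = atanh(0.75) = 0.972955,  z_0 = atanh(0.55) = 0.618381
SE = 1/√(n−3) = 1/√172 = 0.076249
z = (z_r − z_0)/SE = (0.972955 − 0.618381) / 0.076249 = 0.354574 / 0.076249 = 4.650

4.650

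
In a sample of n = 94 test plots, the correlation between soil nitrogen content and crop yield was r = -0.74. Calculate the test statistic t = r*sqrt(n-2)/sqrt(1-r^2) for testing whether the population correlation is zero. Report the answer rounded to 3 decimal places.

1 − r² = 1 − 0.5476 = 0.4524;  √(1−r²) = 0.672607
√(n−2) = √92 = 9.591663
t = r·√(n−2)/√(1−r²) = -0.74 · 9.591663 / 0.672607 = -10.553

-10.553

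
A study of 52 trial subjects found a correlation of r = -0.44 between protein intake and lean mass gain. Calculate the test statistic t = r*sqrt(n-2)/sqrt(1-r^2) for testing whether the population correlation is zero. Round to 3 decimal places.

1 − r² = 1 − 0.1936 = 0.8064;  √(1−r²) = 0.897998
√(n−2) = √50 = 7.071068
t = r·√(n−2)/√(1−r²) = -0.44 · 7.071068 / 0.897998 = -3.465

-3.465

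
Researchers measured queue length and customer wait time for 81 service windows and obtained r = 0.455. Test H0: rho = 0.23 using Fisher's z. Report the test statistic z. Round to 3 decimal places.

2.268

z_r = atanh(0.455) = 0.490988,  z_0 = atanh(0.23) = 0.234189
SE = 1/√(n−3) = 1/√78 = 0.113228
z = (z_r − z_0)/SE = (0.490988 − 0.234189) / 0.113228 = 0.256799 / 0.113228 = 2.268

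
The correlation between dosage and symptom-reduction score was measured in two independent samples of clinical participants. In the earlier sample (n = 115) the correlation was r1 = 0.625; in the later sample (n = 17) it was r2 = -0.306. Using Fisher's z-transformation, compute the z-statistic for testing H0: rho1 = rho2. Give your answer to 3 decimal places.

Fisher z-transforms: z1 = atanh(0.625) = 0.733169, z2 = atanh(-0.306) = -0.316126; difference d = 1.049295
Var(d) = 1/112 + 1/14 = 0.0089286 + 0.0714286 = 0.0803572
z = d/√Var(d) = 1.049295 / √0.0803572 = 1.049295 / 0.283473 = 3.702

3.702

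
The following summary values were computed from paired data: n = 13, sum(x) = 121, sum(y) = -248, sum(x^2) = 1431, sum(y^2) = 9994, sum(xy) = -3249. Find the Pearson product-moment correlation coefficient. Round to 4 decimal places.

S_xy = nΣxy − ΣxΣy = 13·(-3249) − 121·(-248) = -42237 − (-30008) = -12229
S_xx = nΣx² − (Σx)² = 13·1431 − 121² = 18603 − 14641 = 3962
S_yy = nΣy² − (Σy)² = 13·9994 − (-248)² = 129922 − 61504 = 68418
r = S_xy / √(S_xx·S_yy) = -12229 / √(3962·68418) = -12229 / √271072116 = -12229 / 16464.2679 = -0.7428

-0.7428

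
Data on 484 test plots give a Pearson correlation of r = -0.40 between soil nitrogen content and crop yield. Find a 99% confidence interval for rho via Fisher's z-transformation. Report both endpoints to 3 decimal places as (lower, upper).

z_r = atanh(-0.40) = -0.423649;  SE = 1/√(n−3) = 1/√481 = 0.045596
z-limits: -0.423649 ± 2.576·0.045596 = -0.423649 ± 0.117455 = [-0.541104, -0.306194]
ρ-limits: (tanh -0.541104, tanh -0.306194) = (-0.494, -0.297)

(-0.494, -0.297)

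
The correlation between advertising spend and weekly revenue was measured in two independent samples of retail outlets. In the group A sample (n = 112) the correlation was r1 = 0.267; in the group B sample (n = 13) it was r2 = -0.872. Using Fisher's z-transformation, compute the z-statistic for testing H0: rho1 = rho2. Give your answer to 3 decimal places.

4.888

z1 = atanh(0.267) = 0.273631,  z2 = atanh(-0.872) = -1.341366
SE = √(1/(n1−3) + 1/(n2−3)) = √(1/109 + 1/10) = √(0.0091743 + 0.1000000) = √0.1091743 = 0.330415
z = (z1 − z2)/SE = (0.273631 − (-1.341366)) / 0.330415 = 1.614997 / 0.330415 = 4.888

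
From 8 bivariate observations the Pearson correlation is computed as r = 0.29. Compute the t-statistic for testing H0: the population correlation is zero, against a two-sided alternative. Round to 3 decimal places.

0.742

1 − r² = 1 − 0.0841 = 0.9159;  √(1−r²) = 0.957027
√(n−2) = √6 = 2.449490
t = r·√(n−2)/√(1−r²) = 0.29 · 2.449490 / 0.957027 = 0.742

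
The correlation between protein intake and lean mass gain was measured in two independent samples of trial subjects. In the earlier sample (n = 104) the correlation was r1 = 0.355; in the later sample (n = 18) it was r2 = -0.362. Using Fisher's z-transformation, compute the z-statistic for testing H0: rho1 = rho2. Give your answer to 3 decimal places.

Fisher z-transforms: z1 = atanh(0.355) = 0.371153, z2 = atanh(-0.362) = -0.379186; difference d = 0.750339
Var(d) = 1/101 + 1/15 = 0.0099010 + 0.0666667 = 0.0765677
z = d/√Var(d) = 0.750339 / √0.0765677 = 0.750339 / 0.276709 = 2.712

2.712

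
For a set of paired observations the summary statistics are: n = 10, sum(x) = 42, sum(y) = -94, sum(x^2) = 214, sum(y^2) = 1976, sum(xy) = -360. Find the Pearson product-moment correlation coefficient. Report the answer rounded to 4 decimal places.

S_xy = nΣxy − ΣxΣy = 10·(-360) − 42·(-94) = -3600 − (-3948) = 348
S_xx = nΣx² − (Σx)² = 10·214 − 42² = 2140 − 1764 = 376
S_yy = nΣy² − (Σy)² = 10·1976 − (-94)² = 19760 − 8836 = 10924
r = S_xy / √(S_xx·S_yy) = 348 / √(376·10924) = 348 / √4107424 = 348 / 2026.6781 = 0.1717

0.1717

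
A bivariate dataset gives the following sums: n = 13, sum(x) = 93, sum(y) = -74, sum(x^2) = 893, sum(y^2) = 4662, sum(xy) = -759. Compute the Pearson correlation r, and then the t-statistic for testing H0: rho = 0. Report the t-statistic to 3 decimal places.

-0.797

Numerator: nΣxy − (Σx)(Σy) = 13·(-759) − (93)(-74) = -2985
Denominator: √[(nΣx²−(Σx)²)(nΣy²−(Σy)²)]
  nΣx²−(Σx)² = 13·893 − 8649 = 2960;  nΣy²−(Σy)² = 13·4662 − 5476 = 55130
  √(2960·55130) = √163184800 = 12774.3806
r = -2985 / 12774.3806 = -0.2337
t = r·√(n−2)/√(1−r²) = -0.2337·√11 / √(1−0.054616) = -0.775095 / 0.972309 = -0.797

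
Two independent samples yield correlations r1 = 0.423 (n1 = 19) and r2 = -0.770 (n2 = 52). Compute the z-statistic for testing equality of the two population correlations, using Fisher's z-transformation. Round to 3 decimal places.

Fisher z-transforms: z1 = atanh(0.423) = 0.451340, z2 = atanh(-0.770) = -1.020328; difference d = 1.471668
Var(d) = 1/16 + 1/49 = 0.0625000 + 0.0204082 = 0.0829082
z = d/√Var(d) = 1.471668 / √0.0829082 = 1.471668 / 0.287938 = 5.111

5.111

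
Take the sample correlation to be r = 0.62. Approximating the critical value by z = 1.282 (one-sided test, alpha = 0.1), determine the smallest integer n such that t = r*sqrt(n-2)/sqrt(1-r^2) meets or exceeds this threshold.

5

r√(n−2)/√(1−r²) ≥ 1.282  ⇔  n−2 ≥ (1.282)²·(1−r²)/r²
(1−r²)/r² = (1−0.3844)/0.3844 = 1.6015
n ≥ 2 + 1.643524·1.6015 = 2 + 2.6321 = 4.6321
⌈4.6321⌉ = 5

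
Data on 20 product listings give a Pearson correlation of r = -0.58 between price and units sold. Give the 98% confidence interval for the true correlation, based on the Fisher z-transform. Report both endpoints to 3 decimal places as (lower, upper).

(-0.842, -0.098)

Fisher z: z_r = atanh(r) = ½·ln((1+(-0.58))/(1−(-0.58))) = -0.662463
SE(z) = 1/√(n−3) = 1/√17 = 0.242536
98% ⇒ z* = 2.326; margin = 2.326·0.242536 = 0.564139
CI on z-scale: (-1.226602, -0.098324)
Back-transform: tanh(-1.226602) = -0.841591, tanh(-0.098324) = -0.098008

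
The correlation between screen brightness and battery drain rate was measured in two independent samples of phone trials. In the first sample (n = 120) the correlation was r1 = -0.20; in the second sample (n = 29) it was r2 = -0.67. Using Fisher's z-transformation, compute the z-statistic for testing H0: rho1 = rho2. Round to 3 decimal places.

z1 = atanh(-0.20) = -0.202733,  z2 = atanh(-0.67) = -0.810743
SE = √(1/(n1−3) + 1/(n2−3)) = √(1/117 + 1/26) = √(0.0085470 + 0.0384615) = √0.0470085 = 0.216814
z = (z1 − z2)/SE = (-0.202733 − (-0.810743)) / 0.216814 = 0.608010 / 0.216814 = 2.804

2.804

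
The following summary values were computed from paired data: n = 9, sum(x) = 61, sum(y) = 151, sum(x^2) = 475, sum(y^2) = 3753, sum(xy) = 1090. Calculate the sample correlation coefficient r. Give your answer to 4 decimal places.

0.2429

S_xy = nΣxy − ΣxΣy = 9·1090 − 61·151 = 9810 − 9211 = 599
S_xx = nΣx² − (Σx)² = 9·475 − 61² = 4275 − 3721 = 554
S_yy = nΣy² − (Σy)² = 9·3753 − 151² = 33777 − 22801 = 10976
r = S_xy / √(S_xx·S_yy) = 599 / √(554·10976) = 599 / √6080704 = 599 / 2465.9084 = 0.2429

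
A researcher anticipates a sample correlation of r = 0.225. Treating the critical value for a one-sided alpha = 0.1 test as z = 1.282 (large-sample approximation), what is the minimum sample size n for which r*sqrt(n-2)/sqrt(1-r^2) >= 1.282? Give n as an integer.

33

r√(n−2)/√(1−r²) ≥ 1.282  ⇔  n−2 ≥ (1.282)²·(1−r²)/r²
(1−r²)/r² = (1−0.050625)/0.050625 = 18.7531
n ≥ 2 + 1.643524·18.7531 = 2 + 30.8212 = 32.8212
⌈32.8212⌉ = 33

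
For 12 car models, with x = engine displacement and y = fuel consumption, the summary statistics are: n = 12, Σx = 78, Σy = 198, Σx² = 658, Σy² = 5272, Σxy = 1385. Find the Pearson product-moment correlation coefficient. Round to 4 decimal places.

0.1781

S_xy = nΣxy − ΣxΣy = 12·1385 − 78·198 = 16620 − 15444 = 1176
S_xx = nΣx² − (Σx)² = 12·658 − 78² = 7896 − 6084 = 1812
S_yy = nΣy² − (Σy)² = 12·5272 − 198² = 63264 − 39204 = 24060
r = S_xy / √(S_xx·S_yy) = 1176 / √(1812·24060) = 1176 / √43596720 = 1176 / 6602.7812 = 0.1781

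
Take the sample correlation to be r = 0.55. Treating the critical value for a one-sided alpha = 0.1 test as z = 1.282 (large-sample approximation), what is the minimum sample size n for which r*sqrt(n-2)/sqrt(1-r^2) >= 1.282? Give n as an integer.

6

Need r·√(n−2)/√(1−r²) ≥ 1.282
√(n−2) ≥ 1.282·√(1−0.3025) / 0.55 = 1.282·0.835165 / 0.55 = 1.9467
n−2 ≥ 3.7896  ⇒  n ≥ 5.7896
Smallest integer n = 6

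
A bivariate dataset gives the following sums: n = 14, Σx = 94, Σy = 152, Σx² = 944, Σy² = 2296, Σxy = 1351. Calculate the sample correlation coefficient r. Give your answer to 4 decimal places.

0.7352

Numerator: nΣxy − (Σx)(Σy) = 14·1351 − (94)(152) = 4626
Denominator: √[(nΣx²−(Σx)²)(nΣy²−(Σy)²)]
  nΣx²−(Σx)² = 14·944 − 8836 = 4380;  nΣy²−(Σy)² = 14·2296 − 23104 = 9040
  √(4380·9040) = √39595200 = 6292.4717
r = 4626 / 6292.4717 = 0.7352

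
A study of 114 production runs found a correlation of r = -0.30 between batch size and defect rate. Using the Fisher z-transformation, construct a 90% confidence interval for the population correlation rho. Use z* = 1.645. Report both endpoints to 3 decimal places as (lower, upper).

z_r = atanh(-0.30) = -0.309520;  SE = 1/√(n−3) = 1/√111 = 0.094916
z-limits: -0.309520 ± 1.645·0.094916 = -0.309520 ± 0.156137 = [-0.465657, -0.153383]
ρ-limits: (tanh -0.465657, tanh -0.153383) = (-0.435, -0.152)

(-0.435, -0.152)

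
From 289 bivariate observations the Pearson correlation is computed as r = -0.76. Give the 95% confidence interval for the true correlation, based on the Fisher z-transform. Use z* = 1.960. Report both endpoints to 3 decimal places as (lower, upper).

(-0.805, -0.707)

Fisher z: z_r = atanh(r) = ½·ln((1+(-0.76))/(1−(-0.76))) = -0.996215
SE(z) = 1/√(n−3) = 1/√286 = 0.059131
95% ⇒ z* = 1.960; margin = 1.960·0.059131 = 0.115897
CI on z-scale: (-1.112112, -0.880318)
Back-transform: tanh(-1.112112) = -0.804808, tanh(-0.880318) = -0.706579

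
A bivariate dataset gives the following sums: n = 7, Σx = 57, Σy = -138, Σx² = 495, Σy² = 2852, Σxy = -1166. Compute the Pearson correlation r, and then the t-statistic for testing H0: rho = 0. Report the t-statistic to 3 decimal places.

S_xy = nΣxy − ΣxΣy = 7·(-1166) − 57·(-138) = -8162 − (-7866) = -296
S_xx = nΣx² − (Σx)² = 7·495 − 57² = 3465 − 3249 = 216
S_yy = nΣy² − (Σy)² = 7·2852 − (-138)² = 19964 − 19044 = 920
r = S_xy / √(S_xx·S_yy) = -296 / √(216·920) = -296 / √198720 = -296 / 445.7802 = -0.6640
t = r·√(n−2)/√(1−r²) = -0.6640·√5 / √(1−0.440896) = -1.484749 / 0.747733 = -1.986

-1.986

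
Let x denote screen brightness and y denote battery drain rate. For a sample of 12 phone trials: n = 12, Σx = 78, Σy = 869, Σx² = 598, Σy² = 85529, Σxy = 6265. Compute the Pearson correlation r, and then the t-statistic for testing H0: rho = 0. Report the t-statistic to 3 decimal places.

1.506

S_xy = nΣxy − ΣxΣy = 12·6265 − 78·869 = 75180 − 67782 = 7398
S_xx = nΣx² − (Σx)² = 12·598 − 78² = 7176 − 6084 = 1092
S_yy = nΣy² − (Σy)² = 12·85529 − 869² = 1026348 − 755161 = 271187
r = S_xy / √(S_xx·S_yy) = 7398 / √(1092·271187) = 7398 / √296136204 = 7398 / 17208.6084 = 0.4299
t = r·√(n−2)/√(1−r²) = 0.4299·√10 / √(1−0.184814) = 1.359463 / 0.902877 = 1.506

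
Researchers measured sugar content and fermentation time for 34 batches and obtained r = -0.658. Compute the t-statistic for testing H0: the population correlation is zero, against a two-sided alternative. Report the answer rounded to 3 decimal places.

t = r·√(n−2) / √(1−r²) with r = -0.658, n = 34
  = -0.658·√32 / √(1 − 0.432964)
  = -0.658·5.656854 / 0.753018
  = -3.722210 / 0.753018 = -4.943

-4.943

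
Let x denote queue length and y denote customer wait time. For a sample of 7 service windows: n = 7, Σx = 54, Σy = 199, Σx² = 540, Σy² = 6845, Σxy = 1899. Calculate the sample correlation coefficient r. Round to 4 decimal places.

0.9503

Numerator: nΣxy − (Σx)(Σy) = 7·1899 − (54)(199) = 2547
Denominator: √[(nΣx²−(Σx)²)(nΣy²−(Σy)²)]
  nΣx²−(Σx)² = 7·540 − 2916 = 864;  nΣy²−(Σy)² = 7·6845 − 39601 = 8314
  √(864·8314) = √7183296 = 2680.1672
r = 2547 / 2680.1672 = 0.9503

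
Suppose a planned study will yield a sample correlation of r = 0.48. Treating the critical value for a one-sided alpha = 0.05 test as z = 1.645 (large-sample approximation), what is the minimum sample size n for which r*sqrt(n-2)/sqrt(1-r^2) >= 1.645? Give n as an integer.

12

Need r·√(n−2)/√(1−r²) ≥ 1.645
√(n−2) ≥ 1.645·√(1−0.2304) / 0.48 = 1.645·0.877268 / 0.48 = 3.0065
n−2 ≥ 9.0390  ⇒  n ≥ 11.0390
Smallest integer n = 12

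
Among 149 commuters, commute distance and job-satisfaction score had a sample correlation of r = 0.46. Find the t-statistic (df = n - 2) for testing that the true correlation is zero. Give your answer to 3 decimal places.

t = r·√(n−2) / √(1−r²) with r = 0.46, n = 149
  = 0.46·√147 / √(1 − 0.2116)
  = 0.46·12.124356 / 0.887919
  = 5.577204 / 0.887919 = 6.281

6.281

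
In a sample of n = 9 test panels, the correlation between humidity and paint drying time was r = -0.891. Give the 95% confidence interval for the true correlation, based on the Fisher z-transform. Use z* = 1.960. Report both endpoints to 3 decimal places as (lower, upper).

(-0.977, -0.556)

Fisher z: z_r = atanh(r) = ½·ln((1+(-0.891))/(1−(-0.891))) = -1.426757
SE(z) = 1/√(n−3) = 1/√6 = 0.408248
95% ⇒ z* = 1.960; margin = 1.960·0.408248 = 0.800166
CI on z-scale: (-2.226923, -0.626591)
Back-transform: tanh(-2.226923) = -0.977000, tanh(-0.626591) = -0.555700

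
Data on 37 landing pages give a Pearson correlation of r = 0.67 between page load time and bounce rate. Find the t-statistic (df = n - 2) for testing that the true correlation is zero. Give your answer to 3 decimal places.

5.339

1 − r² = 1 − 0.4489 = 0.5511;  √(1−r²) = 0.742361
√(n−2) = √35 = 5.916080
t = r·√(n−2)/√(1−r²) = 0.67 · 5.916080 / 0.742361 = 5.339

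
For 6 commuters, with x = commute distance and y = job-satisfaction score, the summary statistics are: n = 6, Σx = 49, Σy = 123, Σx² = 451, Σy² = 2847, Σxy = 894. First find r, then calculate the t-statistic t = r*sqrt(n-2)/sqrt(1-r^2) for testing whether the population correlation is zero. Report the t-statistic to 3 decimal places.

S_xy = nΣxy − ΣxΣy = 6·894 − 49·123 = 5364 − 6027 = -663
S_xx = nΣx² − (Σx)² = 6·451 − 49² = 2706 − 2401 = 305
S_yy = nΣy² − (Σy)² = 6·2847 − 123² = 17082 − 15129 = 1953
r = S_xy / √(S_xx·S_yy) = -663 / √(305·1953) = -663 / √595665 = -663 / 771.7934 = -0.8590
t = r·√(n−2)/√(1−r²) = -0.8590·√4 / √(1−0.737881) = -1.718000 / 0.511976 = -3.356

-3.356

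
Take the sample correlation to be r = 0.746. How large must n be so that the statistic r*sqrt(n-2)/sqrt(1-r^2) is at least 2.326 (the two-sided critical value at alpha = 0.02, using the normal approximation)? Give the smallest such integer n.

Need r·√(n−2)/√(1−r²) ≥ 2.326
√(n−2) ≥ 2.326·√(1−0.556516) / 0.746 = 2.326·0.665946 / 0.746 = 2.0764
n−2 ≥ 4.3114  ⇒  n ≥ 6.3114
Smallest integer n = 7

7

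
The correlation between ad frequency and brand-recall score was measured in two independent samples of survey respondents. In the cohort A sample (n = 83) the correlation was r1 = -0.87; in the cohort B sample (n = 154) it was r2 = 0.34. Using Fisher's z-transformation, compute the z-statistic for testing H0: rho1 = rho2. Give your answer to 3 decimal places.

-12.201

z1 = atanh(-0.87) = -1.333080,  z2 = atanh(0.34) = 0.354093
SE = √(1/(n1−3) + 1/(n2−3)) = √(1/80 + 1/151) = √(0.0125000 + 0.0066225) = √0.0191225 = 0.138284
z = (z1 − z2)/SE = (-1.333080 − 0.354093) / 0.138284 = -1.687173 / 0.138284 = -12.201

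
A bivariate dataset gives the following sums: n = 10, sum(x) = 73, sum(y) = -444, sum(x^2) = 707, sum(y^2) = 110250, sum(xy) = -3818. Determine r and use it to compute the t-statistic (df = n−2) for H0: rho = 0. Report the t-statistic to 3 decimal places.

-0.415

S_xy = nΣxy − ΣxΣy = 10·(-3818) − 73·(-444) = -38180 − (-32412) = -5768
S_xx = nΣx² − (Σx)² = 10·707 − 73² = 7070 − 5329 = 1741
S_yy = nΣy² − (Σy)² = 10·110250 − (-444)² = 1102500 − 197136 = 905364
r = S_xy / √(S_xx·S_yy) = -5768 / √(1741·905364) = -5768 / √1576238724 = -5768 / 39701.8731 = -0.1453
t = r·√(n−2)/√(1−r²) = -0.1453·√8 / √(1−0.021112) = -0.410970 / 0.989388 = -0.415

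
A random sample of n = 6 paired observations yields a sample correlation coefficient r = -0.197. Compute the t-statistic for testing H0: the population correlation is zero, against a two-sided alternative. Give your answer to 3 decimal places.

-0.402

1 − r² = 1 − 0.038809 = 0.961191;  √(1−r²) = 0.980403
√(n−2) = √4 = 2.000000
t = r·√(n−2)/√(1−r²) = -0.197 · 2.000000 / 0.980403 = -0.402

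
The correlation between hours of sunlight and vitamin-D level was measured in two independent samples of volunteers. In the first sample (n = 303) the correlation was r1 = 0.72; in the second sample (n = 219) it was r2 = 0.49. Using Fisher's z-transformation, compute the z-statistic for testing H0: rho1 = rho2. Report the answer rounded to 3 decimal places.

4.164

Fisher z-transforms: z1 = atanh(0.72) = 0.907645, z2 = atanh(0.49) = 0.536060; difference d = 0.371585
Var(d) = 1/300 + 1/216 = 0.0033333 + 0.0046296 = 0.0079629
z = d/√Var(d) = 0.371585 / √0.0079629 = 0.371585 / 0.089235 = 4.164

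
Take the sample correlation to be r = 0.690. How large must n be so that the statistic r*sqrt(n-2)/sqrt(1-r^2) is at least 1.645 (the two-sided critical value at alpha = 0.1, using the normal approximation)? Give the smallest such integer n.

5

Need r·√(n−2)/√(1−r²) ≥ 1.645
√(n−2) ≥ 1.645·√(1−0.476100) / 0.690 = 1.645·0.723809 / 0.690 = 1.7256
n−2 ≥ 2.9777  ⇒  n ≥ 4.9777
Smallest integer n = 5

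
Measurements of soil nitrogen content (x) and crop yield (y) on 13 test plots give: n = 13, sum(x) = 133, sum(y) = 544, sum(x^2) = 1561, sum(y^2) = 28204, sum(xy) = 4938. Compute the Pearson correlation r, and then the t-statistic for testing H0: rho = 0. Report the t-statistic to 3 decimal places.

Numerator: nΣxy − (Σx)(Σy) = 13·4938 − (133)(544) = -8158
Denominator: √[(nΣx²−(Σx)²)(nΣy²−(Σy)²)]
  nΣx²−(Σx)² = 13·1561 − 17689 = 2604;  nΣy²−(Σy)² = 13·28204 − 295936 = 70716
  √(2604·70716) = √184144464 = 13569.9839
r = -8158 / 13569.9839 = -0.6012
t = r·√(n−2)/√(1−r²) = -0.6012·√11 / √(1−0.361441) = -1.993955 / 0.799099 = -2.495

-2.495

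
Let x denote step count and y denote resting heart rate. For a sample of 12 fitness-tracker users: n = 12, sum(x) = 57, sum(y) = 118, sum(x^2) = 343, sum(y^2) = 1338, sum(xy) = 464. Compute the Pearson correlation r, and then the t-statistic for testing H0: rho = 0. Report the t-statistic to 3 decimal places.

S_xy = nΣxy − ΣxΣy = 12·464 − 57·118 = 5568 − 6726 = -1158
S_xx = nΣx² − (Σx)² = 12·343 − 57² = 4116 − 3249 = 867
S_yy = nΣy² − (Σy)² = 12·1338 − 118² = 16056 − 13924 = 2132
r = S_xy / √(S_xx·S_yy) = -1158 / √(867·2132) = -1158 / √1848444 = -1158 / 1359.5749 = -0.8517
t = r·√(n−2)/√(1−r²) = -0.8517·√10 / √(1−0.725393) = -2.693312 / 0.524030 = -5.140

-5.140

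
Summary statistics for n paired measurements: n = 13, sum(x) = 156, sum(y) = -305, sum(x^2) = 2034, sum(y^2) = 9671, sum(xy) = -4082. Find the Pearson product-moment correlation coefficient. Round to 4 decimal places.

-0.6611

S_xy = nΣxy − ΣxΣy = 13·(-4082) − 156·(-305) = -53066 − (-47580) = -5486
S_xx = nΣx² − (Σx)² = 13·2034 − 156² = 26442 − 24336 = 2106
S_yy = nΣy² − (Σy)² = 13·9671 − (-305)² = 125723 − 93025 = 32698
r = S_xy / √(S_xx·S_yy) = -5486 / √(2106·32698) = -5486 / √68861988 = -5486 / 8298.3124 = -0.6611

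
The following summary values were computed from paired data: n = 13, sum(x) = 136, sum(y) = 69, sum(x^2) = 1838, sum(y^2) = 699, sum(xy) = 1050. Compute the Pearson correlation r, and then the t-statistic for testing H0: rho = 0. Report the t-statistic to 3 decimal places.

6.233

Numerator: nΣxy − (Σx)(Σy) = 13·1050 − (136)(69) = 4266
Denominator: √[(nΣx²−(Σx)²)(nΣy²−(Σy)²)]
  nΣx²−(Σx)² = 13·1838 − 18496 = 5398;  nΣy²−(Σy)² = 13·699 − 4761 = 4326
  √(5398·4326) = √23351748 = 4832.3646
r = 4266 / 4832.3646 = 0.8828
t = r·√(n−2)/√(1−r²) = 0.8828·√11 / √(1−0.779336) = 2.927916 / 0.469749 = 6.233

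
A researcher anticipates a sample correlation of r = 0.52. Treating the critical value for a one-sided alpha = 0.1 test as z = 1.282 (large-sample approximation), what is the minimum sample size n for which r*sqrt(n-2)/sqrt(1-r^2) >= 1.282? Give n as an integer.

r√(n−2)/√(1−r²) ≥ 1.282  ⇔  n−2 ≥ (1.282)²·(1−r²)/r²
(1−r²)/r² = (1−0.2704)/0.2704 = 2.6982
n ≥ 2 + 1.643524·2.6982 = 2 + 4.4346 = 6.4346
⌈6.4346⌉ = 7

7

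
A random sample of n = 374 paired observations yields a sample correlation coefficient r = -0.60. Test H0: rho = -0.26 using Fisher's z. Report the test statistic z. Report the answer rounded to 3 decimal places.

Fisher z: atanh(-0.60) = -0.693147, atanh(-0.26) = -0.266108
z = (z_r − z_0)·√(n−3) = (-0.693147 − (-0.266108))·√371 = -0.427039 · 19.261360 = -8.225

-8.225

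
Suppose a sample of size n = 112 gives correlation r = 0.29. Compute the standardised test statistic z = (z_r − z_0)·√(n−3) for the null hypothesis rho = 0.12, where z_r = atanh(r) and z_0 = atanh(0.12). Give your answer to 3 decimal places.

z_r = atanh(0.29) = 0.298566,  z_0 = atanh(0.12) = 0.120581
SE = 1/√(n−3) = 1/√109 = 0.095783
z = (z_r − z_0)/SE = (0.298566 − 0.120581) / 0.095783 = 0.177985 / 0.095783 = 1.858

1.858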